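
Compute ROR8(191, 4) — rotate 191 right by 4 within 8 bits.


Rotate 0b10111111 right by 4 (8-bit) = 0b11111011 = 251

251


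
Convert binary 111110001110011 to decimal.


111110001110011 in decimal = 31859

31859


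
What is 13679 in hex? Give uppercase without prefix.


13679 = 356F hex

356F


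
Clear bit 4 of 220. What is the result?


220 & ~(1 << 4) = 204

204


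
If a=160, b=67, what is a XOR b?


160 ^ 67 = 227

227


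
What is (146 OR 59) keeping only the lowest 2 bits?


Step 1: 146 | 59 = 187
Step 2: 187 & 3 = 3

3


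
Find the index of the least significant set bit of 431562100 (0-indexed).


0b11001101110010001110101110100. Lowest set bit at position 2

2


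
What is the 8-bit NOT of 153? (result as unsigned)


~0b10011001 = 0b1100110 = 102 (8-bit unsigned)

102


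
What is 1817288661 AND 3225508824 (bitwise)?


0b1101100010100011001111111010101 & 0b11000000010000010101101111011000 = 0b1000000010000010001101111010000 = 1078008784

1078008784


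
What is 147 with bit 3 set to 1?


147 | (1 << 3) = 147 | 8 = 155

155


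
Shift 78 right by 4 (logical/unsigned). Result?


0b1001110 >> 4 = 0b100 = 4

4


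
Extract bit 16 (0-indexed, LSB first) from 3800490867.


0b11100010100001101110001101110011, position 16 = 0

0


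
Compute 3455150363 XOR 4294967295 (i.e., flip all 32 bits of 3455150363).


3455150363 ^ 4294967295 = 839816932

839816932


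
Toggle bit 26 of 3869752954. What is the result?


3869752954 ^ (1 << 26) = 3869752954 ^ 67108864 = 3802644090

3802644090


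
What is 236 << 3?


0b11101100 << 3 = 0b11101100000 = 1888

1888


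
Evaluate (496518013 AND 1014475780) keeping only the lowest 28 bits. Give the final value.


Step 1: 496518013 & 1014475780 = 470810628
Step 2: 470810628 & 268435455 = 202375172

202375172


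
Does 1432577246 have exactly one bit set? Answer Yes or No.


0b1010101011000110110010011011110. Multiple bits set => No

No


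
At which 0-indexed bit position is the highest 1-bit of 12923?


0b11001001111011. Highest set bit at position 13

13


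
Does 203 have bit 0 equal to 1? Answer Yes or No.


0b11001011, bit 0 = 1. Yes

Yes


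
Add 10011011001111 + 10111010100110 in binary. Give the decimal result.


10011011001111 + 10111010100110 = 101010101110101 = 21877

21877


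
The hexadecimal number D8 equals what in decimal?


D8 hex = 216 decimal

216


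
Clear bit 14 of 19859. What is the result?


19859 & ~(1 << 14) = 3475

3475


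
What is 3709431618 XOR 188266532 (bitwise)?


0b11011101000110010110111101000010 ^ 0b1011001110001011100000100100 = 0b11010110001000011101011101100110 = 3592542054

3592542054


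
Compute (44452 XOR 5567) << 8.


Step 1: 44452 ^ 5567 = 47131
Step 2: 47131 << 8 = 12065536

12065536


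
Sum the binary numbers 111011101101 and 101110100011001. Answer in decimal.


111011101101 + 101110100011001 = 110110000000110 = 27654

27654


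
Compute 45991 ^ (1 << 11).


45991 ^ (1 << 11) = 45991 ^ 2048 = 48039

48039


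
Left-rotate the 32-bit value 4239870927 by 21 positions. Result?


Rotate 0b11111100101101110100101111001111 left by 21 (32-bit) = 0b1111001111111111001011011101001 = 2046793449

2046793449


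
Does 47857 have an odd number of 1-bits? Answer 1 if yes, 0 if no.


0b1011101011110001 has 10 ones => parity 0

0


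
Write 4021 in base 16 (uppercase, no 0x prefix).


4021 = FB5 hex

FB5


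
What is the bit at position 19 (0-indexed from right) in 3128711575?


0b10111010011111000101100110010111, position 19 = 1

1


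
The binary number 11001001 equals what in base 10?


11001001 in decimal = 201

201


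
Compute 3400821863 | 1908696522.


0b11001010101101000110110001100111 | 0b1110001110001000110010111001010 = 0b11111011111101000110110111101111 = 4227100143

4227100143


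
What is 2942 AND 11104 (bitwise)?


0b101101111110 & 0b10101101100000 = 0b101101100000 = 2912

2912


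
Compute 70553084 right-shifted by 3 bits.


0b100001101001000110111111100 >> 3 = 0b100001101001000110111111 = 8819135

8819135


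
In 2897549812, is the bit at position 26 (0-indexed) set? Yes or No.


0b10101100101101010001100111110100, bit 26 = 1. Yes

Yes


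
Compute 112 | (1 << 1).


112 | (1 << 1) = 112 | 2 = 114

114


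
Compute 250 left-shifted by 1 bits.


0b11111010 << 1 = 0b111110100 = 500

500


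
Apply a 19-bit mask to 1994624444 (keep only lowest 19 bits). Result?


1994624444 & 524287 = 232892

232892


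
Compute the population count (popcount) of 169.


0b10101001 has 4 set bits

4


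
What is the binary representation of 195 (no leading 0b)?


195 = 11000011 in binary

11000011


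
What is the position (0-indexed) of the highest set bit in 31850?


0b111110001101010. Highest set bit at position 14

14


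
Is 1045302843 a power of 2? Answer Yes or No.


0b111110010011100000111000111011. Multiple bits set => No

No


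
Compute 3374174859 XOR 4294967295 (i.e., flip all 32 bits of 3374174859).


3374174859 ^ 4294967295 = 920792436

920792436


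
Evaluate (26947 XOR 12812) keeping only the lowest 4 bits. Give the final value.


Step 1: 26947 ^ 12812 = 23375
Step 2: 23375 & 15 = 15

15


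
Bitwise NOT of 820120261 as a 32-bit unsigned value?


~0b110000111000100000101011000101 = 0b11001111000111011111010100111010 = 3474847034 (32-bit unsigned)

3474847034


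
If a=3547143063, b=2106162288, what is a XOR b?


3547143063 ^ 2106162288 = 2934204391

2934204391


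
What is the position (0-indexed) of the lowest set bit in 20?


0b10100. Lowest set bit at position 2

2


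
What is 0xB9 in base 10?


B9 hex = 185 decimal

185


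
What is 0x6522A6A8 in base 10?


6522A6A8 hex = 1696769704 decimal

1696769704


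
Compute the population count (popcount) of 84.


0b1010100 has 3 set bits

3


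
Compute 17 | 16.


0b10001 | 0b10000 = 0b10001 = 17

17


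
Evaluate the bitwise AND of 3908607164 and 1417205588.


0b11101000111110001001110010111100 & 0b1010100011110001101011101010100 = 0b1000000011110001001010000010100 = 1081644052

1081644052


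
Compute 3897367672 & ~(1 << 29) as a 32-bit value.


3897367672 & ~(1 << 29) = 3360496760

3360496760


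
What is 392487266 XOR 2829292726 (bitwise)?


0b10111011001001110000101100010 ^ 0b10101000101000111001010010110110 = 0b10111111110001110111010111010100 = 3217520084

3217520084


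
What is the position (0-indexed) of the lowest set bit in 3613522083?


0b11010111011000011111100010100011. Lowest set bit at position 0

0


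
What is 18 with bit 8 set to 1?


18 | (1 << 8) = 18 | 256 = 274

274


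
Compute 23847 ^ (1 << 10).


23847 ^ (1 << 10) = 23847 ^ 1024 = 22823

22823


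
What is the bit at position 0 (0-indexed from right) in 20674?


0b101000011000010, position 0 = 0

0


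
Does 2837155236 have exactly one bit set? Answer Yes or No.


0b10101001000110111000110110100100. Multiple bits set => No

No


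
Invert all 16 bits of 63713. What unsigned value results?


63713 ^ 65535 = 1822

1822


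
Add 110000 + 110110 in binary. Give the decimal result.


110000 + 110110 = 1100110 = 102

102


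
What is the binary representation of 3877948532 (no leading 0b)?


3877948532 = 11100111001001001100110001110100 in binary

11100111001001001100110001110100


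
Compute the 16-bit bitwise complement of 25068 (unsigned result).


~0b110000111101100 = 0b1001111000010011 = 40467 (16-bit unsigned)

40467


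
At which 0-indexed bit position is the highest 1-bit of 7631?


0b1110111001111. Highest set bit at position 12

12


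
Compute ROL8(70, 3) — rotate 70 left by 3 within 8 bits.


Rotate 0b1000110 left by 3 (8-bit) = 0b110010 = 50

50


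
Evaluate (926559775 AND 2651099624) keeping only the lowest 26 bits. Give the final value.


Step 1: 926559775 & 2651099624 = 369098760
Step 2: 369098760 & 67108863 = 33554440

33554440


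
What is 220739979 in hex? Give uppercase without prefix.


220739979 = D28398B hex

D28398B


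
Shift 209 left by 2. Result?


0b11010001 << 2 = 0b1101000100 = 836

836


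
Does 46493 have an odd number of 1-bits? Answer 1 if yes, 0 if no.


0b1011010110011101 has 10 ones => parity 0

0


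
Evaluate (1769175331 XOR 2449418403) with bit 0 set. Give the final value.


Step 1: 1769175331 ^ 2449418403 = 4169945472
Step 2: 4169945472 | (1 << 0) = 4169945472 | 1 = 4169945473

4169945473


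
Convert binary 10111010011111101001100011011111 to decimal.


10111010011111101001100011011111 in decimal = 3128858847

3128858847


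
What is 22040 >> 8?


0b101011000011000 >> 8 = 0b1010110 = 86

86


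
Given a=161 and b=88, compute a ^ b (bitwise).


161 ^ 88 = 249

249


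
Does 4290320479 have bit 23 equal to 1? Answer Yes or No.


0b11111111101110010001100001011111, bit 23 = 1. Yes

Yes


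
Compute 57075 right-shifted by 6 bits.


0b1101111011110011 >> 6 = 0b1101111011 = 891

891


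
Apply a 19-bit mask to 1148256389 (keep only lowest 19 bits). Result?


1148256389 & 524287 = 65669

65669


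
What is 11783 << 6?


0b10111000000111 << 6 = 0b10111000000111000000 = 754112

754112


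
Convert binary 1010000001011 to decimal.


1010000001011 in decimal = 5131

5131


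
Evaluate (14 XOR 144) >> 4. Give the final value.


Step 1: 14 ^ 144 = 158
Step 2: 158 >> 4 = 9

9


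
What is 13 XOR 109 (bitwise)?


0b1101 ^ 0b1101101 = 0b1100000 = 96

96


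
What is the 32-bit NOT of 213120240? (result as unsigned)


~0b1100101100111111010011110000 = 0b11110011010011000000101100001111 = 4081847055 (32-bit unsigned)

4081847055


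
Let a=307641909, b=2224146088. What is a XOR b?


307641909 ^ 2224146088 = 2529687709

2529687709


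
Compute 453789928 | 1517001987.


0b11011000011000100100011101000 | 0b1011010011010111001110100000011 = 0b1011011011011111101110111101011 = 1534057963

1534057963


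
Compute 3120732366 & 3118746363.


0b10111010000000101001100011001110 & 0b10111001111001000100101011111011 = 0b10111000000000000000100011001010 = 3087009994

3087009994


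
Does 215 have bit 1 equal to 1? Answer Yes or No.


0b11010111, bit 1 = 1. Yes

Yes


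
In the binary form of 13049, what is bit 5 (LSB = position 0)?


0b11001011111001, position 5 = 1

1


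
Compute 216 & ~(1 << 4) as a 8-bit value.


216 & ~(1 << 4) = 200

200


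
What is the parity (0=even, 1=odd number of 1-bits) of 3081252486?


0b10110111101010000010111010000110 has 16 ones => parity 0

0


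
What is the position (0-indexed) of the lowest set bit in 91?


0b1011011. Lowest set bit at position 0

0


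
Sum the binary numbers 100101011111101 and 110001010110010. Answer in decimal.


100101011111101 + 110001010110010 = 1010110110101111 = 44463

44463


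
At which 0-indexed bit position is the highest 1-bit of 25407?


0b110001100111111. Highest set bit at position 14

14


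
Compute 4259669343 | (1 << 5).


4259669343 | (1 << 5) = 4259669343 | 32 = 4259669375

4259669375


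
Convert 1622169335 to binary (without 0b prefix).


1622169335 = 1100000101100000101011011110111 in binary

1100000101100000101011011110111


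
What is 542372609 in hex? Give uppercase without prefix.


542372609 = 2053F301 hex

2053F301


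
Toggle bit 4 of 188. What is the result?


188 ^ (1 << 4) = 188 ^ 16 = 172

172


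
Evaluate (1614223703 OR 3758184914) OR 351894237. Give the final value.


Step 1: 1614223703 | 3758184914 = 3761723863
Step 2: 3761723863 | 351894237 = 4110384095

4110384095


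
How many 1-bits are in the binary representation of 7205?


0b1110000100101 has 6 set bits

6


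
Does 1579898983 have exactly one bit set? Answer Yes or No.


0b1011110001010110101100001100111. Multiple bits set => No

No


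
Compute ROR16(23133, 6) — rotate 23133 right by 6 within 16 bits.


Rotate 0b101101001011101 right by 6 (16-bit) = 0b111010101101001 = 30057

30057


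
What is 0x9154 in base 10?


9154 hex = 37204 decimal

37204


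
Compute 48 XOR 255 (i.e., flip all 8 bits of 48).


48 ^ 255 = 207

207


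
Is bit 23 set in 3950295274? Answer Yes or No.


0b11101011011101001011100011101010, bit 23 = 0. No

No


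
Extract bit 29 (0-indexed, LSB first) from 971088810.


0b111001111000011010001110101010, position 29 = 1

1


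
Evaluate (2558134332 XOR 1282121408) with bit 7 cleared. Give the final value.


Step 1: 2558134332 ^ 1282121408 = 3557922556
Step 2: 3557922556 & ~(1 << 7) = 3557922428

3557922428


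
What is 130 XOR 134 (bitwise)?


0b10000010 ^ 0b10000110 = 0b100 = 4

4


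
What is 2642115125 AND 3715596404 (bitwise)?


0b10011101011110110111101000110101 & 0b11011101011101111000000001110100 = 0b10011101011100110000000000110100 = 2641559604

2641559604


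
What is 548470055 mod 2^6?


548470055 & 63 = 39

39


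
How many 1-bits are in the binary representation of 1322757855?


0b1001110110101111010111011011111 has 22 set bits

22


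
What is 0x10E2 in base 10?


10E2 hex = 4322 decimal

4322


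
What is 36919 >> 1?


0b1001000000110111 >> 1 = 0b100100000011011 = 18459

18459


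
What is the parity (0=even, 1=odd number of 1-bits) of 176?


0b10110000 has 3 ones => parity 1

1


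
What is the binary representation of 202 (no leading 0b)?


202 = 11001010 in binary

11001010


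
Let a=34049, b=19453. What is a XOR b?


34049 ^ 19453 = 52988

52988


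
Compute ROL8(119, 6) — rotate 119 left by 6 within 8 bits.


Rotate 0b1110111 left by 6 (8-bit) = 0b11011101 = 221

221


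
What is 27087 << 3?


0b110100111001111 << 3 = 0b110100111001111000 = 216696

216696


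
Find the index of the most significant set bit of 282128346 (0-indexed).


0b10000110100001110111111011010. Highest set bit at position 28

28


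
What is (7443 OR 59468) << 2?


Step 1: 7443 | 59468 = 64863
Step 2: 64863 << 2 = 259452

259452


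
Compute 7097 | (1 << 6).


7097 | (1 << 6) = 7097 | 64 = 7161

7161


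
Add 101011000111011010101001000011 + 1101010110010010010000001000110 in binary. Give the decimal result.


101011000111011010101001000011 + 1101010110010010010000001000110 = 10010101111001101100101010001001 = 2514930313

2514930313


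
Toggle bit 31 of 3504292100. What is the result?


3504292100 ^ (1 << 31) = 3504292100 ^ 2147483648 = 1356808452

1356808452


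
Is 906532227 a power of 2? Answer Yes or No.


0b110110000010001001010110000011. Multiple bits set => No

No


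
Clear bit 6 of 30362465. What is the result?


30362465 & ~(1 << 6) = 30362401

30362401


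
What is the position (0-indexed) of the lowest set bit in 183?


0b10110111. Lowest set bit at position 0

0


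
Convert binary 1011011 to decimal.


1011011 in decimal = 91

91


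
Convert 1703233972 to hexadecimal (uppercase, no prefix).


1703233972 = 658549B4 hex

658549B4


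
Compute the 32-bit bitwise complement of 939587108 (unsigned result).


~0b111000000000001111011000100100 = 0b11000111111111110000100111011011 = 3355380187 (32-bit unsigned)

3355380187


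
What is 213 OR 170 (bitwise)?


0b11010101 | 0b10101010 = 0b11111111 = 255

255


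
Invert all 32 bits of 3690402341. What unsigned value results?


3690402341 ^ 4294967295 = 604564954

604564954


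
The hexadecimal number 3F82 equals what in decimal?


3F82 hex = 16258 decimal

16258


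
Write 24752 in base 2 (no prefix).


24752 = 110000010110000 in binary

110000010110000


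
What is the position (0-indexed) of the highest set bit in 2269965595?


0b10000111010011001110110100011011. Highest set bit at position 31

31


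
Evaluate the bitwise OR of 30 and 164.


0b11110 | 0b10100100 = 0b10111110 = 190

190


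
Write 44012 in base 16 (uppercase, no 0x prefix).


44012 = ABEC hex

ABEC


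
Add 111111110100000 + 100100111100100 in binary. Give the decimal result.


111111110100000 + 100100111100100 = 1100100110000100 = 51588

51588


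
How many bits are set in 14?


0b1110 has 3 set bits

3


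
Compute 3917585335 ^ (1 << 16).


3917585335 ^ (1 << 16) = 3917585335 ^ 65536 = 3917519799

3917519799


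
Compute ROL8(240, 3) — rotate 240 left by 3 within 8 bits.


Rotate 0b11110000 left by 3 (8-bit) = 0b10000111 = 135

135


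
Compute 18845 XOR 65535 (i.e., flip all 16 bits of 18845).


18845 ^ 65535 = 46690

46690


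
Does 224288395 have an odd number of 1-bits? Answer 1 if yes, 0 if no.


0b1101010111100101111010001011 has 17 ones => parity 1

1


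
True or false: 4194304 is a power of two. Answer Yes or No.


0b10000000000000000000000. Only one bit set => Yes

Yes


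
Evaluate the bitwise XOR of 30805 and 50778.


0b111100001010101 ^ 0b1100011001011010 = 0b1011111000001111 = 48655

48655


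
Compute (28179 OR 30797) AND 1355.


Step 1: 28179 | 30797 = 32351
Step 2: 32351 & 1355 = 1099

1099


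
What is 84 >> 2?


0b1010100 >> 2 = 0b10101 = 21

21


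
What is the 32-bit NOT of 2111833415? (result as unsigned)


~0b1111101111000000000010101000111 = 0b10000010000111111111101010111000 = 2183133880 (32-bit unsigned)

2183133880


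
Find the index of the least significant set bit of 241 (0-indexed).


0b11110001. Lowest set bit at position 0

0


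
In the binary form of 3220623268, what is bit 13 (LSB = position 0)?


0b10111111111101101100111110100100, position 13 = 0

0


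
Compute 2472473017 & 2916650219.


0b10010011010111101111000110111001 & 0b10101101110110001000110011101011 = 0b10000001010110001000000010101001 = 2170060969

2170060969


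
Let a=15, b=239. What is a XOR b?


15 ^ 239 = 224

224


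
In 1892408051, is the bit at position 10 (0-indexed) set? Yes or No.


0b1110000110010111101101011110011, bit 10 = 0. No

No


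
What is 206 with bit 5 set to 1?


206 | (1 << 5) = 206 | 32 = 238

238


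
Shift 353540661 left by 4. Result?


0b10101000100101001101000110101 << 4 = 0b101010001001010011010001101010000 = 5656650576

5656650576


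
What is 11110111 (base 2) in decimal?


11110111 in decimal = 247

247


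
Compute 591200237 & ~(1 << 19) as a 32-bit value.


591200237 & ~(1 << 19) = 590675949

590675949


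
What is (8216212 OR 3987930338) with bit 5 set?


Step 1: 8216212 | 3987930338 = 3992977142
Step 2: 3992977142 | (1 << 5) = 3992977142 | 32 = 3992977142

3992977142


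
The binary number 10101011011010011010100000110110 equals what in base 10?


10101011011010011010100000110110 in decimal = 2875828278

2875828278


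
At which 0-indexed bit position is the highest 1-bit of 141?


0b10001101. Highest set bit at position 7

7


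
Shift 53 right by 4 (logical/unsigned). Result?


0b110101 >> 4 = 0b11 = 3

3


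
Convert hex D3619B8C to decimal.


D3619B8C hex = 3546389388 decimal

3546389388


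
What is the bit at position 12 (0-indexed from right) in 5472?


0b1010101100000, position 12 = 1

1


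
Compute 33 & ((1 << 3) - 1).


33 & 7 = 1

1


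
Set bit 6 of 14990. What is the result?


14990 | (1 << 6) = 14990 | 64 = 15054

15054


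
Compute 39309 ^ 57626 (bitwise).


0b1001100110001101 ^ 0b1110000100011010 = 0b111100010010111 = 30871

30871


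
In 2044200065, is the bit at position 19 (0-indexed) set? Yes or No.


0b1111001110110000000010010000001, bit 19 = 1. Yes

Yes


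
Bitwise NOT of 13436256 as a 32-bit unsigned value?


~0b110011010000010101100000 = 0b11111111001100101111101010011111 = 4281531039 (32-bit unsigned)

4281531039


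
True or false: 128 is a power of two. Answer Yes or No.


0b10000000. Only one bit set => Yes

Yes


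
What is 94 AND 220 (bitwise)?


0b1011110 & 0b11011100 = 0b1011100 = 92

92


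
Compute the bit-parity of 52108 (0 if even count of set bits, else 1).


0b1100101110001100 has 8 ones => parity 0

0


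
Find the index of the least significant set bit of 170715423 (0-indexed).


0b1010001011001110100100011111. Lowest set bit at position 0

0


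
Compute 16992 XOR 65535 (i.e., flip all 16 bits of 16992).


16992 ^ 65535 = 48543

48543


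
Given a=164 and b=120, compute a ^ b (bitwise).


164 ^ 120 = 220

220


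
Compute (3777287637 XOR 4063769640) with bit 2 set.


Step 1: 3777287637 ^ 4063769640 = 320659965
Step 2: 320659965 | (1 << 2) = 320659965 | 4 = 320659965

320659965


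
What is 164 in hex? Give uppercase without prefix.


164 = A4 hex

A4


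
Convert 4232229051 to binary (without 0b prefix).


4232229051 = 11111100010000101011000010111011 in binary

11111100010000101011000010111011


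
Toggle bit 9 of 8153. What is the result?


8153 ^ (1 << 9) = 8153 ^ 512 = 7641

7641


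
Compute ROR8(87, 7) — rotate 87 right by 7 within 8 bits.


Rotate 0b1010111 right by 7 (8-bit) = 0b10101110 = 174

174


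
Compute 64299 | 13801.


0b1111101100101011 | 0b11010111101001 = 0b1111111111101011 = 65515

65515


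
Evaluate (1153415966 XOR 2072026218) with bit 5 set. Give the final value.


Step 1: 1153415966 ^ 2072026218 = 1061103476
Step 2: 1061103476 | (1 << 5) = 1061103476 | 32 = 1061103476

1061103476


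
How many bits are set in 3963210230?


0b11101100001110011100100111110110 has 19 set bits

19


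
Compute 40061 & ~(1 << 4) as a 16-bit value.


40061 & ~(1 << 4) = 40045

40045


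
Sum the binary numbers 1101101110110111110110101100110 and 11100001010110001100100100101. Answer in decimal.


1101101110110111110110101100110 + 11100001010110001100100100101 = 10001010000001110000011010001011 = 2315716235

2315716235


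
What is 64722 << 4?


0b1111110011010010 << 4 = 0b11111100110100100000 = 1035552

1035552


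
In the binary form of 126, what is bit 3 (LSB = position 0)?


0b1111110, position 3 = 1

1


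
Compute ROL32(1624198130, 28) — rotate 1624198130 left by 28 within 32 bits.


Rotate 0b1100000110011110100101111110010 left by 28 (32-bit) = 0b100110000011001111010010111111 = 638383295

638383295


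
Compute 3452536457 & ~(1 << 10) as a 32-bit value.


3452536457 & ~(1 << 10) = 3452535433

3452535433


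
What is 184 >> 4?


0b10111000 >> 4 = 0b1011 = 11

11


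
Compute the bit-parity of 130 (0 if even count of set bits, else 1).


0b10000010 has 2 ones => parity 0

0


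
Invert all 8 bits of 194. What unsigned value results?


194 ^ 255 = 61

61


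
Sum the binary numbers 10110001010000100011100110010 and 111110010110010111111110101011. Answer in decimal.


10110001010000100011100110010 + 111110010110010111111110101011 = 1010100100000011100011011011101 = 1417791197

1417791197


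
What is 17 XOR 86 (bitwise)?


0b10001 ^ 0b1010110 = 0b1000111 = 71

71


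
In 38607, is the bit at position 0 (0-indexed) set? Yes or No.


0b1001011011001111, bit 0 = 1. Yes

Yes


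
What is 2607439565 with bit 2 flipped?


2607439565 ^ (1 << 2) = 2607439565 ^ 4 = 2607439561

2607439561


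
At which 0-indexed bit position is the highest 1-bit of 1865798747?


0b1101111001101011101010001011011. Highest set bit at position 30

30


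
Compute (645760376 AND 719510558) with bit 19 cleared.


Step 1: 645760376 & 719510558 = 576750616
Step 2: 576750616 & ~(1 << 19) = 576750616

576750616


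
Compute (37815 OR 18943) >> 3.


Step 1: 37815 | 18943 = 56319
Step 2: 56319 >> 3 = 7039

7039


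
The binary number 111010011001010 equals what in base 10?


111010011001010 in decimal = 29898

29898


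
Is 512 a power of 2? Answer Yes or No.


0b1000000000. Only one bit set => Yes

Yes


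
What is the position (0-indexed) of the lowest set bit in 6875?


0b1101011011011. Lowest set bit at position 0

0


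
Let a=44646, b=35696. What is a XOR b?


44646 ^ 35696 = 9494

9494


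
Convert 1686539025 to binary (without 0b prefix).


1686539025 = 1100100100001101000101100010001 in binary

1100100100001101000101100010001


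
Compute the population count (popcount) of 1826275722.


0b1101100110110101100000110001010 has 15 set bits

15


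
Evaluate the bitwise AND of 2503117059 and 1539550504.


0b10010101001100101000100100000011 & 0b1011011110000111010110100101000 = 0b10001000000101000100100000000 = 285378816

285378816


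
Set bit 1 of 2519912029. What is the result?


2519912029 | (1 << 1) = 2519912029 | 2 = 2519912031

2519912031


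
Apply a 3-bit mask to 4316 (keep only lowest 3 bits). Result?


4316 & 7 = 4

4


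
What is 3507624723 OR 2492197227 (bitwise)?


0b11010001000100100001101100010011 | 0b10010100100010111110100101101011 = 0b11010101100110111111101101111011 = 3583769467

3583769467


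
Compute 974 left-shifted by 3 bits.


0b1111001110 << 3 = 0b1111001110000 = 7792

7792


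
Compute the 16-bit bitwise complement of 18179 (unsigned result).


~0b100011100000011 = 0b1011100011111100 = 47356 (16-bit unsigned)

47356


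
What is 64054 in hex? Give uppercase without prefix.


64054 = FA36 hex

FA36


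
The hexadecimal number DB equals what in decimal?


DB hex = 219 decimal

219


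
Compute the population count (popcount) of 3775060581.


0b11100001000000101101101001100101 has 14 set bits

14


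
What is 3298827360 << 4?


0b11000100101000000001110001100000 << 4 = 0b110001001010000000011100011000000000 = 52781237760

52781237760


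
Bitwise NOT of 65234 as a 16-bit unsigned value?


~0b1111111011010010 = 0b100101101 = 301 (16-bit unsigned)

301


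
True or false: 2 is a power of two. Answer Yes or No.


0b10. Only one bit set => Yes

Yes


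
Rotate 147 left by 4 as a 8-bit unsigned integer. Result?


Rotate 0b10010011 left by 4 (8-bit) = 0b111001 = 57

57


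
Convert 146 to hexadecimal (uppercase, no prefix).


146 = 92 hex

92


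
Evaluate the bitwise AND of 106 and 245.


0b1101010 & 0b11110101 = 0b1100000 = 96

96


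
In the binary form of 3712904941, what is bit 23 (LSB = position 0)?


0b11011101010011100110111011101101, position 23 = 0

0


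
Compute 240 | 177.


0b11110000 | 0b10110001 = 0b11110001 = 241

241


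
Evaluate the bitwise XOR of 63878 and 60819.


0b1111100110000110 ^ 0b1110110110010011 = 0b1010000010101 = 5141

5141


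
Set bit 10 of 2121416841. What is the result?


2121416841 | (1 << 10) = 2121416841 | 1024 = 2121417865

2121417865


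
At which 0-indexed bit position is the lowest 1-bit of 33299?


0b1000001000010011. Lowest set bit at position 0

0


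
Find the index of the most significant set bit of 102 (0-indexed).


0b1100110. Highest set bit at position 6

6


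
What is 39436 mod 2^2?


39436 & 3 = 0

0


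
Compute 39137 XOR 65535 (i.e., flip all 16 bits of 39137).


39137 ^ 65535 = 26398

26398


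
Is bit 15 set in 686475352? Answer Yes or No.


0b101000111010101100100001011000, bit 15 = 1. Yes

Yes


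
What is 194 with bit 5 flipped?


194 ^ (1 << 5) = 194 ^ 32 = 226

226


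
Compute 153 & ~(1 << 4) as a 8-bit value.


153 & ~(1 << 4) = 137

137


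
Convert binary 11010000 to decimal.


11010000 in decimal = 208

208


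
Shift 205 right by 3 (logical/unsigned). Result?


0b11001101 >> 3 = 0b11001 = 25

25


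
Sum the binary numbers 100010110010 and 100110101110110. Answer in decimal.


100010110010 + 100110101110110 = 101011000101000 = 22056

22056


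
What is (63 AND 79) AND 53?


Step 1: 63 & 79 = 15
Step 2: 15 & 53 = 5

5


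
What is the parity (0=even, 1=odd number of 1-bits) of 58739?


0b1110010101110011 has 10 ones => parity 0

0


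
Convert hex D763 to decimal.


D763 hex = 55139 decimal

55139


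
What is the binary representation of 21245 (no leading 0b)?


21245 = 101001011111101 in binary

101001011111101


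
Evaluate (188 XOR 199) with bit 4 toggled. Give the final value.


Step 1: 188 ^ 199 = 123
Step 2: 123 ^ (1 << 4) = 123 ^ 16 = 107

107


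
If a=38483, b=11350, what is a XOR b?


38483 ^ 11350 = 47621

47621


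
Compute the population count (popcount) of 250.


0b11111010 has 6 set bits

6


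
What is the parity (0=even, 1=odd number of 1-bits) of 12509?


0b11000011011101 has 8 ones => parity 0

0


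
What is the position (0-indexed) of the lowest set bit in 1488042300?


0b1011000101100011011100100111100. Lowest set bit at position 2

2


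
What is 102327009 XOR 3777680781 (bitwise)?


0b110000110010110001011100001 ^ 0b11100001001010101101010110001101 = 0b11100111001100111011011101101100 = 3878926188

3878926188


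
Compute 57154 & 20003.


0b1101111101000010 & 0b100111000100011 = 0b100111000000010 = 19970

19970


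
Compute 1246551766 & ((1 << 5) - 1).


1246551766 & 31 = 22

22


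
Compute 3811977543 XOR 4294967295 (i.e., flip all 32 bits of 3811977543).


3811977543 ^ 4294967295 = 482989752

482989752


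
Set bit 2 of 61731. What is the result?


61731 | (1 << 2) = 61731 | 4 = 61735

61735


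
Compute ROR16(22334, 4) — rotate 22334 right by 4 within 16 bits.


Rotate 0b101011100111110 right by 4 (16-bit) = 0b1110010101110011 = 58739

58739


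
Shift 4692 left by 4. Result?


0b1001001010100 << 4 = 0b10010010101000000 = 75072

75072


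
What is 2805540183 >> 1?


0b10100111001110010010010101010111 >> 1 = 0b1010011100111001001001010101011 = 1402770091

1402770091


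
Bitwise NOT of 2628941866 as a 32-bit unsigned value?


~0b10011100101100100111100000101010 = 0b1100011010011011000011111010101 = 1666025429 (32-bit unsigned)

1666025429


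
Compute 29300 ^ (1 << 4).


29300 ^ (1 << 4) = 29300 ^ 16 = 29284

29284


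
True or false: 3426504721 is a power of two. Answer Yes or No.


0b11001100001111000101000000010001. Multiple bits set => No

No


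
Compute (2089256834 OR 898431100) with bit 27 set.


Step 1: 2089256834 | 898431100 = 2106589182
Step 2: 2106589182 | (1 << 27) = 2106589182 | 134217728 = 2106589182

2106589182


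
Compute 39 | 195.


0b100111 | 0b11000011 = 0b11100111 = 231

231


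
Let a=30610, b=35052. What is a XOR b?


30610 ^ 35052 = 65406

65406


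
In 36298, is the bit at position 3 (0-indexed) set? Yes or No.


0b1000110111001010, bit 3 = 1. Yes

Yes


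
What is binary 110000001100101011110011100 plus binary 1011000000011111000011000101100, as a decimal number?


110000001100101011110011100 + 1011000000011111000011000101100 = 1011110000101011101110111001000 = 1578491336

1578491336


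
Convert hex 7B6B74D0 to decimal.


7B6B74D0 hex = 2070639824 decimal

2070639824


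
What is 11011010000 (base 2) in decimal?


11011010000 in decimal = 1744

1744


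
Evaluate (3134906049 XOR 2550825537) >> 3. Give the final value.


Step 1: 3134906049 ^ 2550825537 = 584080512
Step 2: 584080512 >> 3 = 73010064

73010064


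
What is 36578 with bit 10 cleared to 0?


36578 & ~(1 << 10) = 35554

35554


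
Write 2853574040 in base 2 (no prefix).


2853574040 = 10101010000101100001010110011000 in binary

10101010000101100001010110011000


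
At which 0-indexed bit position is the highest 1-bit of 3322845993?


0b11000110000011101001101100101001. Highest set bit at position 31

31


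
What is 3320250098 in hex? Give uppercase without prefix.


3320250098 = C5E6FEF2 hex

C5E6FEF2


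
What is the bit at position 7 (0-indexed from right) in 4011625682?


0b11101111000111001000110011010010, position 7 = 1

1


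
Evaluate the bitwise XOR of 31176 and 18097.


0b111100111001000 ^ 0b100011010110001 = 0b11111101111001 = 16249

16249


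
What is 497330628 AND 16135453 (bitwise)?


0b11101101001001010100111000100 & 0b111101100011010100011101 = 0b101001000010000100000100 = 10756356

10756356


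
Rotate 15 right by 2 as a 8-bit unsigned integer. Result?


Rotate 0b1111 right by 2 (8-bit) = 0b11000011 = 195

195


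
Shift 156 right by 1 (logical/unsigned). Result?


0b10011100 >> 1 = 0b1001110 = 78

78


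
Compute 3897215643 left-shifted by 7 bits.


0b11101000010010101100101010011011 << 7 = 0b111010000100101011001010100110110000000 = 498843602304

498843602304


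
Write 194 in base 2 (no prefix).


194 = 11000010 in binary

11000010


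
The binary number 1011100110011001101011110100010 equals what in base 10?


1011100110011001101011110100010 in decimal = 1556928418

1556928418


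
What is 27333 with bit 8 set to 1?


27333 | (1 << 8) = 27333 | 256 = 27589

27589


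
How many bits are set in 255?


0b11111111 has 8 set bits

8


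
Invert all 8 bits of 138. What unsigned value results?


138 ^ 255 = 117

117


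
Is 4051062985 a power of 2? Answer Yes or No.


0b11110001011101100101000011001001. Multiple bits set => No

No


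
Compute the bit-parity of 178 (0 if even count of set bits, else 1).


0b10110010 has 4 ones => parity 0

0


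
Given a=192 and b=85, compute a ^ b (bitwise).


192 ^ 85 = 149

149


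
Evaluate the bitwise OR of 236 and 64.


0b11101100 | 0b1000000 = 0b11101100 = 236

236


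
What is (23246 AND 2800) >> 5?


Step 1: 23246 & 2800 = 2752
Step 2: 2752 >> 5 = 86

86


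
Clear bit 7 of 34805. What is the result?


34805 & ~(1 << 7) = 34677

34677


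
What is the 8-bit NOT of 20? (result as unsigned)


~0b10100 = 0b11101011 = 235 (8-bit unsigned)

235


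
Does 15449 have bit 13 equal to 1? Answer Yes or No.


0b11110001011001, bit 13 = 1. Yes

Yes


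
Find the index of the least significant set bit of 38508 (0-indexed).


0b1001011001101100. Lowest set bit at position 2

2


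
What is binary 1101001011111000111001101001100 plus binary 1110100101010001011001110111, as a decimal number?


1101001011111000111001101001100 + 1110100101010001011001110111 = 1111000000100011000100111000011 = 2014415299

2014415299


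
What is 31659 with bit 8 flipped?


31659 ^ (1 << 8) = 31659 ^ 256 = 31403

31403


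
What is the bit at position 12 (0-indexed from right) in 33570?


0b1000001100100010, position 12 = 0

0


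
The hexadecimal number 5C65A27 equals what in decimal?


5C65A27 hex = 96885287 decimal

96885287


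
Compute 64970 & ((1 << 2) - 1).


64970 & 3 = 2

2


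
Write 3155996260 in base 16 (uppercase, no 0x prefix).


3155996260 = BC1CAE64 hex

BC1CAE64


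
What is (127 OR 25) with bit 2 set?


Step 1: 127 | 25 = 127
Step 2: 127 | (1 << 2) = 127 | 4 = 127

127


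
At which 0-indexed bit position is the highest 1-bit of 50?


0b110010. Highest set bit at position 5

5


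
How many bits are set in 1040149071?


0b111101111111110110101001001111 has 22 set bits

22


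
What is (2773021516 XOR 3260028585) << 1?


Step 1: 2773021516 ^ 3260028585 = 1729684965
Step 2: 1729684965 << 1 = 3459369930

3459369930


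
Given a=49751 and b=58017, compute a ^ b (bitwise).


49751 ^ 58017 = 8438

8438


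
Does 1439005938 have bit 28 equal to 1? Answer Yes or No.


0b1010101110001010111110011110010, bit 28 = 1. Yes

Yes


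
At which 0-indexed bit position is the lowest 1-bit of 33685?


0b1000001110010101. Lowest set bit at position 0

0


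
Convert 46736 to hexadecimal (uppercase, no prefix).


46736 = B690 hex

B690


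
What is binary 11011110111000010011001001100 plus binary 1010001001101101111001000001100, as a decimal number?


11011110111000010011001001100 + 1010001001101101111001000001100 = 1101101000100110001100001011000 = 1829967960

1829967960


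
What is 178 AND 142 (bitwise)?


0b10110010 & 0b10001110 = 0b10000010 = 130

130


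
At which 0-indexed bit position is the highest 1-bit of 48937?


0b1011111100101001. Highest set bit at position 15

15


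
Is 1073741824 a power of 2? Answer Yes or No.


0b1000000000000000000000000000000. Only one bit set => Yes

Yes


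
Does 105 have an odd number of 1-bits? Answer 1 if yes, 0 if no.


0b1101001 has 4 ones => parity 0

0


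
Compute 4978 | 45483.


0b1001101110010 | 0b1011000110101011 = 0b1011001111111011 = 46075

46075


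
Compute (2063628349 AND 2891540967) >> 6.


Step 1: 2063628349 & 2891540967 = 671115301
Step 2: 671115301 >> 6 = 10486176

10486176


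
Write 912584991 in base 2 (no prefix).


912584991 = 110110011001001111000100011111 in binary

110110011001001111000100011111


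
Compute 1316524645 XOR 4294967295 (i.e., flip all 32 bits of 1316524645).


1316524645 ^ 4294967295 = 2978442650

2978442650


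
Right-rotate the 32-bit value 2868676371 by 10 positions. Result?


Rotate 0b10101010111111001000011100010011 right by 10 (32-bit) = 0b11000100111010101011111100100001 = 3303718689

3303718689


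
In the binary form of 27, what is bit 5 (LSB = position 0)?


0b11011, position 5 = 0

0


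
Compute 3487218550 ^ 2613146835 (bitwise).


0b11001111110110101011101101110110 ^ 0b10011011110000010111010011010011 = 0b1010100000110111100111110100101 = 1411108773

1411108773


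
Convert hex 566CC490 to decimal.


566CC490 hex = 1449968784 decimal

1449968784


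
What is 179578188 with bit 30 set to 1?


179578188 | (1 << 30) = 179578188 | 1073741824 = 1253320012

1253320012


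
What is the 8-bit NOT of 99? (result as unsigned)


~0b1100011 = 0b10011100 = 156 (8-bit unsigned)

156


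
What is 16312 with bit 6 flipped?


16312 ^ (1 << 6) = 16312 ^ 64 = 16376

16376


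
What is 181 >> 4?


0b10110101 >> 4 = 0b1011 = 11

11


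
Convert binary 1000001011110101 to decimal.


1000001011110101 in decimal = 33525

33525


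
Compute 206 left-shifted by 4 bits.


0b11001110 << 4 = 0b110011100000 = 3296

3296


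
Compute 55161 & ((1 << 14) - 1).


55161 & 16383 = 6009

6009


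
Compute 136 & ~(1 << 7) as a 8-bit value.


136 & ~(1 << 7) = 8

8


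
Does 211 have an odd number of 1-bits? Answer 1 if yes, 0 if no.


0b11010011 has 5 ones => parity 1

1


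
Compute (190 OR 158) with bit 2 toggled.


Step 1: 190 | 158 = 190
Step 2: 190 ^ (1 << 2) = 190 ^ 4 = 186

186


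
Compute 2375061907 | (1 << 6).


2375061907 | (1 << 6) = 2375061907 | 64 = 2375061971

2375061971


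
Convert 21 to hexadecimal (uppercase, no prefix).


21 = 15 hex

15


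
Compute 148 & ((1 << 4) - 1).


148 & 15 = 4

4


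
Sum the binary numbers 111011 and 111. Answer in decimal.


111011 + 111 = 1000010 = 66

66


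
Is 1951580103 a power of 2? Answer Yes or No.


0b1110100010100101011111111000111. Multiple bits set => No

No
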